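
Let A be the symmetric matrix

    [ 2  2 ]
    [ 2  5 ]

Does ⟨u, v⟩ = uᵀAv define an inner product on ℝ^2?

Leading principal minors: Δ_1 = 2, Δ_2 = 6.
All leading principal minors are positive, so by Sylvester's criterion Q is positive definite.
⟨·,·⟩ is an inner product exactly when A is positive definite.

yes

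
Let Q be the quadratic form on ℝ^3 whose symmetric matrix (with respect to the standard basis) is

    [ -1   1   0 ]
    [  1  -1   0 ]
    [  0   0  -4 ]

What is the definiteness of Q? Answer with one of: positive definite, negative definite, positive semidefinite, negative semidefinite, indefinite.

Row-reducing A symmetrically gives the diagonal entries -1, 0, -4.
Counting signs: 2 negative, 1 zero.
Hence Q is negative semidefinite.

negative semidefinite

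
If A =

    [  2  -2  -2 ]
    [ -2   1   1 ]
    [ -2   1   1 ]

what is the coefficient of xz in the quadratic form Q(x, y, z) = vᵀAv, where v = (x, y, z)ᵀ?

The coefficient of xz is A[1,3] + A[3,1] = 2·(-2) = -4.

-4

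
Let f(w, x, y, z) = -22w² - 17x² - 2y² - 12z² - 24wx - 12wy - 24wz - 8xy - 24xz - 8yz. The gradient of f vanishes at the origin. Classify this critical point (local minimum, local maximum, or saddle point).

local maximum

The Hessian at the origin is H = [[-44, -24, -12, -24], [-24, -34, -8, -24], [-12, -8, -4, -8], [-24, -24, -8, -24]].
An LDLᵀ factorisation of H has diagonal entries -44, -230/11, -72/115, -40/9.
So there are 4 negative pivots.
H is negative definite, so the origin is a strict local maximum.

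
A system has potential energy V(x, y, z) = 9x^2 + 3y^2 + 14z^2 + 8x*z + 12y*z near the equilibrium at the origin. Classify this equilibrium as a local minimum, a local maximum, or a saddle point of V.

local minimum

The Hessian at the origin is H = [[18, 0, 8], [0, 6, 12], [8, 12, 28]].
Symmetric row and column elimination reduces H to a congruent diagonal form with pivots 18, 6, 4/9.
Counting signs: 3 positive.
H is positive definite, so the origin is a strict local minimum.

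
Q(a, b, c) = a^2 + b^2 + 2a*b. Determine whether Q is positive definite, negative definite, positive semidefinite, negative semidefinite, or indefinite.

The symmetric matrix is A = [[1, 1, 0], [1, 1, 0], [0, 0, 0]].
Symmetric row and column elimination reduces A to a congruent diagonal form with pivots 1, 0, 0.
Counting signs: 1 positive, 2 zero.
Hence Q is positive semidefinite.

positive semidefinite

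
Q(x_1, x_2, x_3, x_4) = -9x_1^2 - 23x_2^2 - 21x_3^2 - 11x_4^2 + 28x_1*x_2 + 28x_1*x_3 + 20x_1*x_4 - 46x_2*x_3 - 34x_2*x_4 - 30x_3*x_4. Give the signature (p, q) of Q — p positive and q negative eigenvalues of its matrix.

Write A = [[-9, 14, 14, 10], [14, -23, -23, -17], [14, -23, -21, -15], [10, -17, -15, -11]].
Applying the same elementary operations to the rows and columns of A produces a congruent diagonal matrix with entries -9, -11/9, 2, -2/11.
So there are 1 positive, 3 negative pivots.

(1, 3)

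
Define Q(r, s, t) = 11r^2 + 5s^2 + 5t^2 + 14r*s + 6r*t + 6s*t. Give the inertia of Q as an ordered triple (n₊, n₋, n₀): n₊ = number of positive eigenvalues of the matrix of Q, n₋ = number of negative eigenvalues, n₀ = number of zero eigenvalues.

(3, 0, 0)

Write A = [[11, 7, 3], [7, 5, 3], [3, 3, 5]].
Applying the same elementary operations to the rows and columns of A produces a congruent diagonal matrix with entries 11, 6/11, 2.
Counting signs: 3 positive.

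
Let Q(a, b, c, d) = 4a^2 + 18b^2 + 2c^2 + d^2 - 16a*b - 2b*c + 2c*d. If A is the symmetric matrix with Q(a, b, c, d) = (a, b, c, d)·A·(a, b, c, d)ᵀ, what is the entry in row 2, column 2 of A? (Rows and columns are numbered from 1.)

The coefficient of b^2 in Q is 18, and that is exactly A[2,2].

18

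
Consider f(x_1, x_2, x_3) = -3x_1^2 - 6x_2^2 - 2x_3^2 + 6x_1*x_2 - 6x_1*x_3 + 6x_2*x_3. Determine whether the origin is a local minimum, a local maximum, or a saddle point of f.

saddle point

The Hessian at the origin is H = [[-6, 6, -6], [6, -12, 6], [-6, 6, -4]].
Row-reducing H symmetrically gives the diagonal entries -6, -6, 2.
That gives 1 positive, 2 negative pivots.
H is indefinite, so the origin is a saddle point.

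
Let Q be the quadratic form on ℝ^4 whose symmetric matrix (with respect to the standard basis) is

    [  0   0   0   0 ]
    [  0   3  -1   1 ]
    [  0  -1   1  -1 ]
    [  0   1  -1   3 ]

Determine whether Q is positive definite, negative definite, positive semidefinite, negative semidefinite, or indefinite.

positive semidefinite

Applying the same elementary operations to the rows and columns of A produces a congruent diagonal matrix with entries 0, 3, 2/3, 2.
Counting signs: 3 positive, 1 zero.
Hence Q is positive semidefinite.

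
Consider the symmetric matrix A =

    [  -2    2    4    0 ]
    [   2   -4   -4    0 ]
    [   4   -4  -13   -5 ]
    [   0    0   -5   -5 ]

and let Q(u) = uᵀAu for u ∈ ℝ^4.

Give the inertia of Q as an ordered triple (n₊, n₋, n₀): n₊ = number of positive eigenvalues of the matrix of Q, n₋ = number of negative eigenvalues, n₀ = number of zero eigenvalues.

(0, 3, 1)

Congruent diagonalization of A (simultaneous row and column reduction) yields pivots -2, -2, -5, 0.
Counting signs: 3 negative, 1 zero.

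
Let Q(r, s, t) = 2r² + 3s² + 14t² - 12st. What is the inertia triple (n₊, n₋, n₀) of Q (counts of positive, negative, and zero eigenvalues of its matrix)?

The associated matrix is A = [[2, 0, 0], [0, 3, -6], [0, -6, 14]].
Applying the same elementary operations to the rows and columns of A produces a congruent diagonal matrix with entries 2, 3, 2.
So there are 3 positive pivots.

(3, 0, 0)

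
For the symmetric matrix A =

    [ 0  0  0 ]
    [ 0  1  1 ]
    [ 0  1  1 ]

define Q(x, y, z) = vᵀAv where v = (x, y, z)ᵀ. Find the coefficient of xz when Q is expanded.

The coefficient of xz is A[1,3] + A[3,1] = 2·0 = 0.

0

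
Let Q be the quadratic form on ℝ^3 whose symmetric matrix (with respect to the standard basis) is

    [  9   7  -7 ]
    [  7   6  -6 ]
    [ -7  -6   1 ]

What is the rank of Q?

3

Symmetric row and column elimination reduces A to a congruent diagonal form with pivots 9, 5/9, -5.
That gives 2 positive, 1 negative pivots.
The rank is the number of nonzero pivots: 3.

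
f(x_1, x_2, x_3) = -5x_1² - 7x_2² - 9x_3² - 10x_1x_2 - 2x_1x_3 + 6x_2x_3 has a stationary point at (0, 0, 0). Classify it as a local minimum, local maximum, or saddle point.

The Hessian at the origin is H = [[-10, -10, -2], [-10, -14, 6], [-2, 6, -18]].
Row-reducing H symmetrically gives the diagonal entries -10, -4, -8/5.
So there are 3 negative pivots.
H is negative definite, so the origin is a strict local maximum.

local maximum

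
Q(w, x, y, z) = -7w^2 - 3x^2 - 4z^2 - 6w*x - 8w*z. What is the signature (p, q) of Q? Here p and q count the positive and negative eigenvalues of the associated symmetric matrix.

(0, 2)

The symmetric matrix is A = [[-7, -3, 0, -4], [-3, -3, 0, 0], [0, 0, 0, 0], [-4, 0, 0, -4]].
Symmetric row and column elimination reduces A to a congruent diagonal form with pivots -7, -12/7, 0, 0.
So there are 2 negative, 2 zero pivots.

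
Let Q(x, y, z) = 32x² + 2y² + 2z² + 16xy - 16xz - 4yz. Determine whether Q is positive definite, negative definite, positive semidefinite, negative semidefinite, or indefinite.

The associated matrix is A = [[32, 8, -8], [8, 2, -2], [-8, -2, 2]].
Symmetric row and column elimination reduces A to a congruent diagonal form with pivots 32, 0, 0.
So there are 1 positive, 2 zero pivots.
Hence Q is positive semidefinite.

positive semidefinite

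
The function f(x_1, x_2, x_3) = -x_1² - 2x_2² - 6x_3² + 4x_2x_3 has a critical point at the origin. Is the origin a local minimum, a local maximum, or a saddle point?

local maximum

The Hessian at the origin is H = [[-2, 0, 0], [0, -4, 4], [0, 4, -12]].
Symmetric row and column elimination reduces H to a congruent diagonal form with pivots -2, -4, -8.
That gives 3 negative pivots.
H is negative definite, so the origin is a strict local maximum.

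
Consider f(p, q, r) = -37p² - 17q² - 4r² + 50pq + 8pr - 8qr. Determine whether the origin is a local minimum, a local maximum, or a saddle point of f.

The Hessian at the origin is H = [[-74, 50, 8], [50, -34, -8], [8, -8, -8]].
Applying the same elementary operations to the rows and columns of H produces a congruent diagonal matrix with entries -74, -8/37, 24.
Counting signs: 1 positive, 2 negative.
H is indefinite, so the origin is a saddle point.

saddle point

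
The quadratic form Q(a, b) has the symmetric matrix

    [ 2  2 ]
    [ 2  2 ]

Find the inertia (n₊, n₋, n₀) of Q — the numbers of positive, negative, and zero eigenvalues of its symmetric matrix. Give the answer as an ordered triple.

(1, 0, 1)

Symmetric row and column elimination reduces A to a congruent diagonal form with pivots 2, 0.
So there are 1 positive, 1 zero pivots.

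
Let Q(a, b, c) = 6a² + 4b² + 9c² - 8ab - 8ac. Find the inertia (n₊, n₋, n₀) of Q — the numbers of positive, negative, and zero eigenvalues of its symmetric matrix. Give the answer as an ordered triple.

(3, 0, 0)

The symmetric matrix is A = [[6, -4, -4], [-4, 4, 0], [-4, 0, 9]].
Row-reducing A symmetrically gives the diagonal entries 6, 4/3, 1.
So there are 3 positive pivots.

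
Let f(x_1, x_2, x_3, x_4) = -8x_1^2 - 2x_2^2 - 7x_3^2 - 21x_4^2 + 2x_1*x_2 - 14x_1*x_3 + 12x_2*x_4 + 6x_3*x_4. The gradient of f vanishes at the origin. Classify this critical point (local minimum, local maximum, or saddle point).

The Hessian at the origin is H = [[-16, 2, -14, 0], [2, -4, 0, 12], [-14, 0, -14, 6], [0, 12, 6, -42]].
Applying the same elementary operations to the rows and columns of H produces a congruent diagonal matrix with entries -16, -15/4, -14/15, -24/7.
Counting signs: 4 negative.
H is negative definite, so the origin is a strict local maximum.

local maximum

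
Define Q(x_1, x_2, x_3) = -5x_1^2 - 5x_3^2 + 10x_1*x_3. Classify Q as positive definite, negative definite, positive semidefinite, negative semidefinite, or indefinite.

negative semidefinite

The associated matrix is A = [[-5, 0, 5], [0, 0, 0], [5, 0, -5]].
Symmetric row and column elimination reduces A to a congruent diagonal form with pivots -5, 0, 0.
So there are 1 negative, 2 zero pivots.
Hence Q is negative semidefinite.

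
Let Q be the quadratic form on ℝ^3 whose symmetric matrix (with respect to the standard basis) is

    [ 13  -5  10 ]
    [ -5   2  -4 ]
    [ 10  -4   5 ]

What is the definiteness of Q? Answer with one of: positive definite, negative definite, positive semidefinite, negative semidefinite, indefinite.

Congruent diagonalization of A (simultaneous row and column reduction) yields pivots 13, 1/13, -3.
That gives 2 positive, 1 negative pivots.
Hence Q is indefinite.

indefinite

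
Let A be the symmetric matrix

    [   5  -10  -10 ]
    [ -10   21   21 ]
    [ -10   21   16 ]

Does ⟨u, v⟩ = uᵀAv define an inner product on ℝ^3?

no

Row-reducing A symmetrically gives the diagonal entries 5, 1, -5.
Counting signs: 2 positive, 1 negative.
Hence Q is indefinite.
⟨·,·⟩ is an inner product exactly when A is positive definite.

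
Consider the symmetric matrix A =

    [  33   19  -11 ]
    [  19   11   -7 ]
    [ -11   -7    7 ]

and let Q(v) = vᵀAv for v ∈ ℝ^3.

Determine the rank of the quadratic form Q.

An LDLᵀ factorisation of A has diagonal entries 33, 2/33, -4.
Counting signs: 2 positive, 1 negative.
The rank is the number of nonzero pivots: 3.

3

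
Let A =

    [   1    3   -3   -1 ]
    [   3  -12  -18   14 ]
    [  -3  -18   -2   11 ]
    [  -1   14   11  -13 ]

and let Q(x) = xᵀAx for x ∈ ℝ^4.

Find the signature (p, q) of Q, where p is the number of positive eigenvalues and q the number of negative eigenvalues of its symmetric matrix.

Applying the same elementary operations to the rows and columns of A produces a congruent diagonal matrix with entries 1, -21, -50/7, -1/6.
Counting signs: 1 positive, 3 negative.

(1, 3)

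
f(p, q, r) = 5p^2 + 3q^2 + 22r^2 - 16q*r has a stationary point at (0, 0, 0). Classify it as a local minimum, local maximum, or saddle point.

The Hessian at the origin is H = [[10, 0, 0], [0, 6, -16], [0, -16, 44]].
Applying the same elementary operations to the rows and columns of H produces a congruent diagonal matrix with entries 10, 6, 4/3.
Counting signs: 3 positive.
H is positive definite, so the origin is a strict local minimum.

local minimum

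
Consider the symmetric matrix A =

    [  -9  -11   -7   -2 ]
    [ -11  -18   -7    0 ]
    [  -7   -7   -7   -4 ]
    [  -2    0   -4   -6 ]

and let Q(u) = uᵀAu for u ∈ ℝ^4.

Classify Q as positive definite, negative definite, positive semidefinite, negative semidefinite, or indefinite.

Symmetric row and column elimination reduces A to a congruent diagonal form with pivots -9, -41/9, -42/41, -12/7.
So there are 4 negative pivots.
Hence Q is negative definite.

negative definite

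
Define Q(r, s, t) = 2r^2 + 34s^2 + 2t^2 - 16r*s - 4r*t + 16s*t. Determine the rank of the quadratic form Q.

The associated matrix is A = [[2, -8, -2], [-8, 34, 8], [-2, 8, 2]].
Symmetric row and column elimination reduces A to a congruent diagonal form with pivots 2, 2, 0.
That gives 2 positive, 1 zero pivots.
The rank is the number of nonzero pivots: 2.

2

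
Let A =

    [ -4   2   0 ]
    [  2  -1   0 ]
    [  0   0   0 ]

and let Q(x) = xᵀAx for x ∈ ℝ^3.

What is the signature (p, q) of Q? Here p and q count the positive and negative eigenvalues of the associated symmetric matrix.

Congruent diagonalization of A (simultaneous row and column reduction) yields pivots -4, 0, 0.
So there are 1 negative, 2 zero pivots.

(0, 1)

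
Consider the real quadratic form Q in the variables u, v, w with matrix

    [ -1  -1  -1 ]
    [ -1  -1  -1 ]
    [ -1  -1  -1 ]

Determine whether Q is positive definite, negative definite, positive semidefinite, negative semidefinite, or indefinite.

negative semidefinite

Congruent diagonalization of A (simultaneous row and column reduction) yields pivots -1, 0, 0.
That gives 1 negative, 2 zero pivots.
Hence Q is negative semidefinite.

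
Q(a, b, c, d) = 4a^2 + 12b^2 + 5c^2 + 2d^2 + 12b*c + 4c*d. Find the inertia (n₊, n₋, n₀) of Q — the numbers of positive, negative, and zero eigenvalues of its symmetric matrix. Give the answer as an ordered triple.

Write A = [[4, 0, 0, 0], [0, 12, 6, 0], [0, 6, 5, 2], [0, 0, 2, 2]].
Row-reducing A symmetrically gives the diagonal entries 4, 12, 2, 0.
Counting signs: 3 positive, 1 zero.

(3, 0, 1)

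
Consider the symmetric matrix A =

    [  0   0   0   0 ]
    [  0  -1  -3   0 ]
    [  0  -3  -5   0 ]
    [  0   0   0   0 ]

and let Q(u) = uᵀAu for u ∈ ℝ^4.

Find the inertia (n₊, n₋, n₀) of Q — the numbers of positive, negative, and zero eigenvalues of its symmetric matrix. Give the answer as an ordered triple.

Congruent diagonalization of A (simultaneous row and column reduction) yields pivots 0, -1, 4, 0.
Counting signs: 1 positive, 1 negative, 2 zero.

(1, 1, 2)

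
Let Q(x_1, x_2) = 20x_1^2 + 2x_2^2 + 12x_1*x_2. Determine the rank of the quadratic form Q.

2

The symmetric matrix is A = [[20, 6], [6, 2]].
An LDLᵀ factorisation of A has diagonal entries 20, 1/5.
Counting signs: 2 positive.
The rank is the number of nonzero pivots: 2.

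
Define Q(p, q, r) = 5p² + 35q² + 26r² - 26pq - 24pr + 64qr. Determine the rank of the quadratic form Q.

3

Write A = [[5, -13, -12], [-13, 35, 32], [-12, 32, 26]].
Congruent diagonalization of A (simultaneous row and column reduction) yields pivots 5, 6/5, -10/3.
Counting signs: 2 positive, 1 negative.
The rank is the number of nonzero pivots: 3.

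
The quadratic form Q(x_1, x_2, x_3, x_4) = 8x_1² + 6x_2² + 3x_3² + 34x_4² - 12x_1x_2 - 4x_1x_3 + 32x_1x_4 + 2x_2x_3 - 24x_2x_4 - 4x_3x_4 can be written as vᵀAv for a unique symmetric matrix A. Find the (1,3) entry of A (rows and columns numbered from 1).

-2

The coefficient of x_1·x_3 in Q is -4. For a symmetric A this equals A[1,3] + A[3,1] = 2·A[1,3].
So A[1,3] = -4/2 = -2.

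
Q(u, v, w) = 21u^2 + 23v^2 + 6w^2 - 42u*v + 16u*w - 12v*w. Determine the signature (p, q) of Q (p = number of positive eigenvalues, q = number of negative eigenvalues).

Write A = [[21, -21, 8], [-21, 23, -6], [8, -6, 6]].
Symmetric row and column elimination reduces A to a congruent diagonal form with pivots 21, 2, 20/21.
Counting signs: 3 positive.

(3, 0)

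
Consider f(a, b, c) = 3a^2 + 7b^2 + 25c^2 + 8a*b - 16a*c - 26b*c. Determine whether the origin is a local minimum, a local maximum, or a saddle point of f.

The Hessian at the origin is H = [[6, 8, -16], [8, 14, -26], [-16, -26, 50]].
Row-reducing H symmetrically gives the diagonal entries 6, 10/3, 4/5.
That gives 3 positive pivots.
H is positive definite, so the origin is a strict local minimum.

local minimum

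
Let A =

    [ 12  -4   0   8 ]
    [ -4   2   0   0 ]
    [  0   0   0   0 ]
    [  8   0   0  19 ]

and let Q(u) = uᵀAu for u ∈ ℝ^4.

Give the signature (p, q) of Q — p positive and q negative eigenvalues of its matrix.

(3, 0)

Symmetric row and column elimination reduces A to a congruent diagonal form with pivots 12, 2/3, 0, 3.
That gives 3 positive, 1 zero pivots.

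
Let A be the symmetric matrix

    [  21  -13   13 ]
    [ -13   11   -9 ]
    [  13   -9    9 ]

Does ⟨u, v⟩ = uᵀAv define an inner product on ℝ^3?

yes

Symmetric row and column elimination reduces A to a congruent diagonal form with pivots 21, 62/21, 20/31.
That gives 3 positive pivots.
Hence Q is positive definite.
⟨·,·⟩ is an inner product exactly when A is positive definite.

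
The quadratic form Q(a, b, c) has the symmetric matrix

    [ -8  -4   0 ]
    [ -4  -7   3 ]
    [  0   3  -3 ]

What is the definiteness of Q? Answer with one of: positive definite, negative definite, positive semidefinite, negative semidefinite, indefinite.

Leading principal minors: Δ_1 = -8, Δ_2 = 40, Δ_3 = -48.
The signs alternate starting with Δ_1 < 0, so by Sylvester's criterion Q is negative definite.

negative definite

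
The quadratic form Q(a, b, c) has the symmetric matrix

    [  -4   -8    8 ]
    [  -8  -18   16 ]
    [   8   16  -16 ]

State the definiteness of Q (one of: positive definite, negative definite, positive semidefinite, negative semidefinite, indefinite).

Symmetric row and column elimination reduces A to a congruent diagonal form with pivots -4, -2, 0.
So there are 2 negative, 1 zero pivots.
Hence Q is negative semidefinite.

negative semidefinite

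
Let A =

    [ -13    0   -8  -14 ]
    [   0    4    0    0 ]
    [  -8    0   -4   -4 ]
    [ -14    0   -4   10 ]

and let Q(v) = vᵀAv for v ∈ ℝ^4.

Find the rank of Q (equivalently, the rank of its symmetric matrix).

4

Applying the same elementary operations to the rows and columns of A produces a congruent diagonal matrix with entries -13, 4, 12/13, 2.
Counting signs: 3 positive, 1 negative.
The rank is the number of nonzero pivots: 4.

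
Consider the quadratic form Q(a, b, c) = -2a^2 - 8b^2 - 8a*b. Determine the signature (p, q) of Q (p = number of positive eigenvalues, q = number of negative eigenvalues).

The associated matrix is A = [[-2, -4, 0], [-4, -8, 0], [0, 0, 0]].
Symmetric row and column elimination reduces A to a congruent diagonal form with pivots -2, 0, 0.
That gives 1 negative, 2 zero pivots.

(0, 1)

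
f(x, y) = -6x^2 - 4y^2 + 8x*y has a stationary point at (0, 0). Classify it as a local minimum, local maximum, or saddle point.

The Hessian at the origin is H = [[-12, 8], [8, -8]].
det H = -12·-8 − (8)² = 32 > 0 and H[1,1] = -12 < 0, so H is negative definite.
Therefore the origin is a local maximum.

local maximum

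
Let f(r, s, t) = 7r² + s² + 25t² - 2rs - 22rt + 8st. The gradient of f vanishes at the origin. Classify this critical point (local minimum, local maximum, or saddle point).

local minimum

The Hessian at the origin is H = [[14, -2, -22], [-2, 2, 8], [-22, 8, 50]].
Congruent diagonalization of H (simultaneous row and column reduction) yields pivots 14, 12/7, 5/3.
That gives 3 positive pivots.
H is positive definite, so the origin is a strict local minimum.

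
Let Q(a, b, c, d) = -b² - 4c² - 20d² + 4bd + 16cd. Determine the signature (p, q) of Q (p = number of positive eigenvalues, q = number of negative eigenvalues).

(0, 2)

The symmetric matrix is A = [[0, 0, 0, 0], [0, -1, 0, 2], [0, 0, -4, 8], [0, 2, 8, -20]].
Symmetric row and column elimination reduces A to a congruent diagonal form with pivots 0, -1, -4, 0.
That gives 2 negative, 2 zero pivots.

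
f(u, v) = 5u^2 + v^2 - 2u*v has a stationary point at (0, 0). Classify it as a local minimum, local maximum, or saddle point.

local minimum

The Hessian at the origin is H = [[10, -2], [-2, 2]].
det H = 10·2 − (-2)² = 16 > 0 and H[1,1] = 10 > 0, so H is positive definite.
Therefore the origin is a local minimum.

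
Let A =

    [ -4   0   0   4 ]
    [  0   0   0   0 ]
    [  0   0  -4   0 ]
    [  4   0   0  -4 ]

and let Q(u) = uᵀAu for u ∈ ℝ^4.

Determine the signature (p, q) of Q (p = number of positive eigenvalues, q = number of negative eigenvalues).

Congruent diagonalization of A (simultaneous row and column reduction) yields pivots -4, 0, -4, 0.
That gives 2 negative, 2 zero pivots.

(0, 2)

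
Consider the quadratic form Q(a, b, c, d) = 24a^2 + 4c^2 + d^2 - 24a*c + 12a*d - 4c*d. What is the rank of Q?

The symmetric matrix is A = [[24, 0, -12, 6], [0, 0, 0, 0], [-12, 0, 4, -2], [6, 0, -2, 1]].
Applying the same elementary operations to the rows and columns of A produces a congruent diagonal matrix with entries 24, 0, -2, 0.
Counting signs: 1 positive, 1 negative, 2 zero.
The rank is the number of nonzero pivots: 2.

2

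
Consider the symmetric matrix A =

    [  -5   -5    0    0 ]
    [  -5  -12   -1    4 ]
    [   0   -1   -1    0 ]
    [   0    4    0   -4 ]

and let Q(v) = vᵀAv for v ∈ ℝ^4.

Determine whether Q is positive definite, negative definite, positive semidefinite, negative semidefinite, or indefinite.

negative definite

Symmetric row and column elimination reduces A to a congruent diagonal form with pivots -5, -7, -6/7, -4/3.
Counting signs: 4 negative.
Hence Q is negative definite.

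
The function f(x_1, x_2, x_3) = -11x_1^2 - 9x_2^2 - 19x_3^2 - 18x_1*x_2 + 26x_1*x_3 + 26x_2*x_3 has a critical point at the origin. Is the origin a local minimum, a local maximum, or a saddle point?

The Hessian at the origin is H = [[-22, -18, 26], [-18, -18, 26], [26, 26, -38]].
Symmetric row and column elimination reduces H to a congruent diagonal form with pivots -22, -36/11, -4/9.
Counting signs: 3 negative.
H is negative definite, so the origin is a strict local maximum.

local maximum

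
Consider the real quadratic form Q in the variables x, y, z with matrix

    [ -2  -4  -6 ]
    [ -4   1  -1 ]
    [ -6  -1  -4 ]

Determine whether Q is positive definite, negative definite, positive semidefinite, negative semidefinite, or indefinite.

indefinite

Symmetric row and column elimination reduces A to a congruent diagonal form with pivots -2, 9, 5/9.
That gives 2 positive, 1 negative pivots.
Hence Q is indefinite.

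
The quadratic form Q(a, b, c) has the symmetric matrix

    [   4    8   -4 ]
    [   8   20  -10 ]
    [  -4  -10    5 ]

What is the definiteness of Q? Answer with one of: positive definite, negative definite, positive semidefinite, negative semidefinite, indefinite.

positive semidefinite

Applying the same elementary operations to the rows and columns of A produces a congruent diagonal matrix with entries 4, 4, 0.
So there are 2 positive, 1 zero pivots.
Hence Q is positive semidefinite.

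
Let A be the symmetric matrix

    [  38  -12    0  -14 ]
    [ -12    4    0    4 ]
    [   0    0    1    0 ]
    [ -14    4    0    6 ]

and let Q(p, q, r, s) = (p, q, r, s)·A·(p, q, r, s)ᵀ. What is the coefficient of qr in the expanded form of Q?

The coefficient of qr is A[2,3] + A[3,2] = 2·0 = 0.

0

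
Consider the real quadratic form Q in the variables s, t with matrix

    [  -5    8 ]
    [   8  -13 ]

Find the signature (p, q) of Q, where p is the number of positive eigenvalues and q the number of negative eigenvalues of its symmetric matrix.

(0, 2)

Applying the same elementary operations to the rows and columns of A produces a congruent diagonal matrix with entries -5, -1/5.
That gives 2 negative pivots.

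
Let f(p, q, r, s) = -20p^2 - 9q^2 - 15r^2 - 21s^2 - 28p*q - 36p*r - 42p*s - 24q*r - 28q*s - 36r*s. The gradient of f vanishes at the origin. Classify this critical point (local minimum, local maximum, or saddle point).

saddle point

The Hessian at the origin is H = [[-40, -28, -36, -42], [-28, -18, -24, -28], [-36, -24, -30, -36], [-42, -28, -36, -42]].
Congruent diagonalization of H (simultaneous row and column reduction) yields pivots -40, 8/5, 3/2, 1/2.
Counting signs: 3 positive, 1 negative.
H is indefinite, so the origin is a saddle point.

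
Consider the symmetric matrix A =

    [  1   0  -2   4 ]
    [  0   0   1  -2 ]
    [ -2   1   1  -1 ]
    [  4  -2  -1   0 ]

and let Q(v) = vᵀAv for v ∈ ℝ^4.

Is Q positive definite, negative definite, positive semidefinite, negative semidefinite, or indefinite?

A is congruent to a diagonal matrix with 2 positive, 1 negative and 1 zero entries, so Q is indefinite.

indefinite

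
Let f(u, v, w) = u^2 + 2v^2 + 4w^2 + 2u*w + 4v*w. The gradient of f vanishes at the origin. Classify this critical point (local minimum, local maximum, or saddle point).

The Hessian at the origin is H = [[2, 0, 2], [0, 4, 4], [2, 4, 8]].
Row-reducing H symmetrically gives the diagonal entries 2, 4, 2.
That gives 3 positive pivots.
H is positive definite, so the origin is a strict local minimum.

local minimum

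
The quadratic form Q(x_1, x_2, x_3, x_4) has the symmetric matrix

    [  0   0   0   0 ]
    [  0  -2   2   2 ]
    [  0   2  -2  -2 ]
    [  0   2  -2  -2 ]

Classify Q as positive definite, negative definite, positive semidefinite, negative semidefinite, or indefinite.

negative semidefinite

Applying the same elementary operations to the rows and columns of A produces a congruent diagonal matrix with entries 0, -2, 0, 0.
That gives 1 negative, 3 zero pivots.
Hence Q is negative semidefinite.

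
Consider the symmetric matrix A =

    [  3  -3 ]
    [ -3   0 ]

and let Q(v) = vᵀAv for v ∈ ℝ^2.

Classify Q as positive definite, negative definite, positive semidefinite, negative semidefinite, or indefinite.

For the 2×2 matrix [[3, -3], [-3, 0]]: det = 3·0 − (-3)² = -9, trace = 3.
det < 0 so the eigenvalues have opposite signs; the form is indefinite.

indefinite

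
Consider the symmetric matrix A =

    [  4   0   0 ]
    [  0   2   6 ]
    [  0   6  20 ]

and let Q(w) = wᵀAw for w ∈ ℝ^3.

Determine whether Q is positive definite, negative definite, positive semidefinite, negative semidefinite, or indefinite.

Leading principal minors: Δ_1 = 4, Δ_2 = 8, Δ_3 = 16.
All leading principal minors are positive, so by Sylvester's criterion Q is positive definite.

positive definite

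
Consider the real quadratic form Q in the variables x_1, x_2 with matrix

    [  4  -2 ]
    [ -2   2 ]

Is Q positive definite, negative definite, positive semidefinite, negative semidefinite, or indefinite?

Congruent diagonalization of A (simultaneous row and column reduction) yields pivots 4, 1.
That gives 2 positive pivots.
Hence Q is positive definite.

positive definite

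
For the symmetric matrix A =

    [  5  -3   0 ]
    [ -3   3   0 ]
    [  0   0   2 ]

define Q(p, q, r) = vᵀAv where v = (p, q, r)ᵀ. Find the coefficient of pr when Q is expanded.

0

The coefficient of pr is A[1,3] + A[3,1] = 2·0 = 0.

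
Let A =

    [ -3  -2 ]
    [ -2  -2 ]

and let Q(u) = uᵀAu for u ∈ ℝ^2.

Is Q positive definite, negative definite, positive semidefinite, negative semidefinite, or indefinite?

Leading principal minors: Δ_1 = -3, Δ_2 = 2.
The signs alternate starting with Δ_1 < 0, so by Sylvester's criterion Q is negative definite.

negative definite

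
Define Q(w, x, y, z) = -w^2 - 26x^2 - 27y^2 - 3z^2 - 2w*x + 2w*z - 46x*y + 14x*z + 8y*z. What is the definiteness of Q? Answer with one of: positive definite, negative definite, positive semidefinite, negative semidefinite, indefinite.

negative definite

Write A = [[-1, -1, 0, 1], [-1, -26, -23, 7], [0, -23, -27, 4], [1, 7, 4, -3]].
Symmetric row and column elimination reduces A to a congruent diagonal form with pivots -1, -25, -146/25, -12/73.
That gives 4 negative pivots.
Hence Q is negative definite.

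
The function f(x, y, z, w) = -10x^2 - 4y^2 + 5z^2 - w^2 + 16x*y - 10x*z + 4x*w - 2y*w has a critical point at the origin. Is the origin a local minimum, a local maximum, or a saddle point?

The Hessian at the origin is H = [[-20, 16, -10, 4], [16, -8, 0, -2], [-10, 0, 10, 0], [4, -2, 0, -2]].
An LDLᵀ factorisation of H has diagonal entries -20, 24/5, 5/3, -3/2.
Counting signs: 2 positive, 2 negative.
H is indefinite, so the origin is a saddle point.

saddle point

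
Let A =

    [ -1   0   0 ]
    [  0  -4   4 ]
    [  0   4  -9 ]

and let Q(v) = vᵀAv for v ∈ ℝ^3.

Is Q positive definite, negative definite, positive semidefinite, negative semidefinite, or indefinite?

Congruent diagonalization of A (simultaneous row and column reduction) yields pivots -1, -4, -5.
Counting signs: 3 negative.
Hence Q is negative definite.

negative definite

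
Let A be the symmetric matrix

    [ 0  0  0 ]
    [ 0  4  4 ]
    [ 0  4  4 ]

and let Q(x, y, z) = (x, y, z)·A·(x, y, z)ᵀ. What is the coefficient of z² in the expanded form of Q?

The coefficient of z² is the diagonal entry A[3,3] = 4.

4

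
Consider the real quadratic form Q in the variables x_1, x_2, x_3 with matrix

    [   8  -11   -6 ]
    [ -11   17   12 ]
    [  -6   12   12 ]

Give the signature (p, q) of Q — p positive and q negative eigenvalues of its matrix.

Applying the same elementary operations to the rows and columns of A produces a congruent diagonal matrix with entries 8, 15/8, 0.
So there are 2 positive, 1 zero pivots.

(2, 0)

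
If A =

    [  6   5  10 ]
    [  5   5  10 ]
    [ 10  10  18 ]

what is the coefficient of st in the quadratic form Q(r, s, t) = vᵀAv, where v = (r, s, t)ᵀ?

20

The coefficient of st is A[2,3] + A[3,2] = 2·10 = 20.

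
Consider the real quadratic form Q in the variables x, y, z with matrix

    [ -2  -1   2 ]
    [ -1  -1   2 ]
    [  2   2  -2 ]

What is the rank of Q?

Congruent diagonalization of A (simultaneous row and column reduction) yields pivots -2, -1/2, 2.
That gives 1 positive, 2 negative pivots.
The rank is the number of nonzero pivots: 3.

3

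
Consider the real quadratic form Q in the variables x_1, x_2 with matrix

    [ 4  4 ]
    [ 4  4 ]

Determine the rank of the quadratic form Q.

Row-reducing A symmetrically gives the diagonal entries 4, 0.
That gives 1 positive, 1 zero pivots.
The rank is the number of nonzero pivots: 1.

1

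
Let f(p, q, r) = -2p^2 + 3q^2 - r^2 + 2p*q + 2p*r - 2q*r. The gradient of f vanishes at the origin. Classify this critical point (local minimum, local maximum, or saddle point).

saddle point

The Hessian at the origin is H = [[-4, 2, 2], [2, 6, -2], [2, -2, -2]].
Symmetric row and column elimination reduces H to a congruent diagonal form with pivots -4, 7, -8/7.
That gives 1 positive, 2 negative pivots.
H is indefinite, so the origin is a saddle point.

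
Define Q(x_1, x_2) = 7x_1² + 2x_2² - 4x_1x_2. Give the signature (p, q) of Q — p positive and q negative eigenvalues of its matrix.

(2, 0)

The symmetric matrix is A = [[7, -2], [-2, 2]].
An LDLᵀ factorisation of A has diagonal entries 7, 10/7.
Counting signs: 2 positive.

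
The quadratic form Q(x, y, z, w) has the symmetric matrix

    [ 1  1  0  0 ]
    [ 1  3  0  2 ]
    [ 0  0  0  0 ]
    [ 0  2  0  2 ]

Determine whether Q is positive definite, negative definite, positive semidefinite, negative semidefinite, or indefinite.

positive semidefinite

Row-reducing A symmetrically gives the diagonal entries 1, 2, 0, 0.
So there are 2 positive, 2 zero pivots.
Hence Q is positive semidefinite.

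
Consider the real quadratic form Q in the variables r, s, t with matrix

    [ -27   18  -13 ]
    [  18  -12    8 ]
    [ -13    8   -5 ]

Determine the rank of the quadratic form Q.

3

Row reduction of A gives 3 nonzero rows, so rank A = 3.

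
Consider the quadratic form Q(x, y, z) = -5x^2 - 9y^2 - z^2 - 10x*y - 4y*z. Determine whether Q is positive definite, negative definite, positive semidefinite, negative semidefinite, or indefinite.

negative semidefinite

The associated matrix is A = [[-5, -5, 0], [-5, -9, -2], [0, -2, -1]].
Symmetric row and column elimination reduces A to a congruent diagonal form with pivots -5, -4, 0.
So there are 2 negative, 1 zero pivots.
Hence Q is negative semidefinite.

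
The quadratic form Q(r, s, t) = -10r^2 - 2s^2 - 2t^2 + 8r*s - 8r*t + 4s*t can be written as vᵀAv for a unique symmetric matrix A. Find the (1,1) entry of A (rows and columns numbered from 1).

The coefficient of r^2 in Q is -10, and that is exactly A[1,1].

-10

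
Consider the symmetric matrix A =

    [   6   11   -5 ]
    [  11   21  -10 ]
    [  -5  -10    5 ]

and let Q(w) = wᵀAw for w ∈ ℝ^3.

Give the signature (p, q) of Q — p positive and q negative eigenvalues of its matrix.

(2, 0)

Applying the same elementary operations to the rows and columns of A produces a congruent diagonal matrix with entries 6, 5/6, 0.
That gives 2 positive, 1 zero pivots.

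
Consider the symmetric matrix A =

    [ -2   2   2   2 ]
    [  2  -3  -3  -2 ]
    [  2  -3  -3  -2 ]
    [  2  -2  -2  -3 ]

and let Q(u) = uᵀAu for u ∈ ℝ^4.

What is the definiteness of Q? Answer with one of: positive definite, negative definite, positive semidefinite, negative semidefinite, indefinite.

negative semidefinite

Applying the same elementary operations to the rows and columns of A produces a congruent diagonal matrix with entries -2, -1, 0, -1.
So there are 3 negative, 1 zero pivots.
Hence Q is negative semidefinite.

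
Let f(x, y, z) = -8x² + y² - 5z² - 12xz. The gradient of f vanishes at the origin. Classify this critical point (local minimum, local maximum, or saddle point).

The Hessian at the origin is H = [[-16, 0, -12], [0, 2, 0], [-12, 0, -10]].
Row-reducing H symmetrically gives the diagonal entries -16, 2, -1.
That gives 1 positive, 2 negative pivots.
H is indefinite, so the origin is a saddle point.

saddle point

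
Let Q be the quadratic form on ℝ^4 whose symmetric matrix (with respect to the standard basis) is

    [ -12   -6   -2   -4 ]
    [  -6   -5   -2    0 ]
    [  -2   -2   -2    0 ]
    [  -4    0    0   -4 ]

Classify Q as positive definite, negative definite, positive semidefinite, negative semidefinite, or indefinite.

negative definite

Leading principal minors: Δ_1 = -12, Δ_2 = 24, Δ_3 = -28, Δ_4 = 16.
The signs alternate starting with Δ_1 < 0, so by Sylvester's criterion Q is negative definite.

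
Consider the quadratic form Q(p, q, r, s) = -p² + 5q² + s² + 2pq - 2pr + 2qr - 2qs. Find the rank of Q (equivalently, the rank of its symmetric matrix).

The symmetric matrix is A = [[-1, 1, -1, 0], [1, 5, 1, -1], [-1, 1, 0, 0], [0, -1, 0, 1]].
Row-reducing A symmetrically gives the diagonal entries -1, 6, 1, 5/6.
Counting signs: 3 positive, 1 negative.
The rank is the number of nonzero pivots: 4.

4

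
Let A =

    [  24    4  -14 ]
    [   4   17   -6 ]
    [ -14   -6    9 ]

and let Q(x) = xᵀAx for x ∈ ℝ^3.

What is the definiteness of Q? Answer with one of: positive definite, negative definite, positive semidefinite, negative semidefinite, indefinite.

Leading principal minors: Δ_1 = 24, Δ_2 = 392, Δ_3 = 4.
All leading principal minors are positive, so by Sylvester's criterion Q is positive definite.

positive definite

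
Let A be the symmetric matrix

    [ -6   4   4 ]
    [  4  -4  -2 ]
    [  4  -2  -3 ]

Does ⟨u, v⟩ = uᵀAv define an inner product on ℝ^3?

no

Applying the same elementary operations to the rows and columns of A produces a congruent diagonal matrix with entries -6, -4/3, 0.
That gives 2 negative, 1 zero pivots.
Hence Q is negative semidefinite.
⟨·,·⟩ is an inner product exactly when A is positive definite.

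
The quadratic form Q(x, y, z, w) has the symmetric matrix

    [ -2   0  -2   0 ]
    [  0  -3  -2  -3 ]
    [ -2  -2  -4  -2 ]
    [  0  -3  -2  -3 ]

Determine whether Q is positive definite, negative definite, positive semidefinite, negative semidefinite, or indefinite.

Congruent diagonalization of A (simultaneous row and column reduction) yields pivots -2, -3, -2/3, 0.
Counting signs: 3 negative, 1 zero.
Hence Q is negative semidefinite.

negative semidefinite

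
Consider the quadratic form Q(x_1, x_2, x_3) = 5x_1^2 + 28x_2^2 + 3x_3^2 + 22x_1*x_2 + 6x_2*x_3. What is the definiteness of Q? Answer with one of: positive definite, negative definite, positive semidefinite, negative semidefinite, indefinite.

Write A = [[5, 11, 0], [11, 28, 3], [0, 3, 3]].
Row-reducing A symmetrically gives the diagonal entries 5, 19/5, 12/19.
That gives 3 positive pivots.
Hence Q is positive definite.

positive definite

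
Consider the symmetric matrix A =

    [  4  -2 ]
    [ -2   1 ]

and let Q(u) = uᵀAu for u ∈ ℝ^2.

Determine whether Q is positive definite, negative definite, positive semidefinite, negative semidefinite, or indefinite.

positive semidefinite

For the 2×2 matrix [[4, -2], [-2, 1]]: det = 4·1 − (-2)² = 0, trace = 5.
det = 0 so one eigenvalue is zero; the form is semidefinite with the sign of the trace.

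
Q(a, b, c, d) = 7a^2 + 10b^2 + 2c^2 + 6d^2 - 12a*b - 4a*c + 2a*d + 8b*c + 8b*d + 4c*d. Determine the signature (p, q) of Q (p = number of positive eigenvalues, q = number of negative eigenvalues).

The symmetric matrix is A = [[7, -6, -2, 1], [-6, 10, 4, 4], [-2, 4, 2, 2], [1, 4, 2, 6]].
Applying the same elementary operations to the rows and columns of A produces a congruent diagonal matrix with entries 7, 34/7, 6/17, 1.
Counting signs: 4 positive.

(4, 0)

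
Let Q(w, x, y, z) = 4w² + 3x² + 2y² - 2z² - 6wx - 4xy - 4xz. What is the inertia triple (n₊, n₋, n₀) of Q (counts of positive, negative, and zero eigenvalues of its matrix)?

(3, 1, 0)

The associated matrix is A = [[4, -3, 0, 0], [-3, 3, -2, -2], [0, -2, 2, 0], [0, -2, 0, -2]].
Applying the same elementary operations to the rows and columns of A produces a congruent diagonal matrix with entries 4, 3/4, -10/3, 6/5.
That gives 3 positive, 1 negative pivots.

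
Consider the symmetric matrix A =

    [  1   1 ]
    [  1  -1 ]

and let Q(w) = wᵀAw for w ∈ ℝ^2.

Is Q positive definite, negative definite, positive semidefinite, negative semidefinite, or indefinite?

indefinite

An LDLᵀ factorisation of A has diagonal entries 1, -2.
Counting signs: 1 positive, 1 negative.
Hence Q is indefinite.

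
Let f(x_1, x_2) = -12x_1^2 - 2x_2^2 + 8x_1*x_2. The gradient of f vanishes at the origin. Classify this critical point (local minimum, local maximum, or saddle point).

The Hessian at the origin is H = [[-24, 8], [8, -4]].
det H = -24·-4 − (8)² = 32 > 0 and H[1,1] = -24 < 0, so H is negative definite.
Therefore the origin is a local maximum.

local maximum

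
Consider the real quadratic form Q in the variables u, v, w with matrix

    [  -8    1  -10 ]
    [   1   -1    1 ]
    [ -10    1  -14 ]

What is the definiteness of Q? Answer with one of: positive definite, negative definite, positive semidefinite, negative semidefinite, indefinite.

negative definite

An LDLᵀ factorisation of A has diagonal entries -8, -7/8, -10/7.
That gives 3 negative pivots.
Hence Q is negative definite.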